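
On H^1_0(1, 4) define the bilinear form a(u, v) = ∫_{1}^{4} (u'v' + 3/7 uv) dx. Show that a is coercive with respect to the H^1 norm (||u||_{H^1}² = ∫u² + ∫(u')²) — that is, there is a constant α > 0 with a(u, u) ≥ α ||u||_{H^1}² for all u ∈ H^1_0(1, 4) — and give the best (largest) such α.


α = (27/7 + π^2)/(9 + π^2)

Coercivity of a(·,·) on H^1_0(1, 4) means a(u, u) ≥ α ||u||_{H^1}² for every u ∈ H^1_0.
The interval has length L = 3, and Poincaré/coercivity depend only on L. Here a(u, u) = ∫(u')² + (3/7)·∫u².
Here 0 < c = 3/7 < 1. The condition a(u,u) ≥ α||u||_{H^1}² reads (1−α)∫(u')² ≥ (α−c)∫u². Any admissible α is ≤ 1 (rapidly oscillating u have ∫u²/∫(u')² → 0), and α = 1 would force 0 ≥ (1−c)∫u², impossible since c < 1; so 1−α > 0. By the sharp Poincaré inequality on H^1_0 of an interval of length L, ∫(u')² ≥ (π/L)²∫u² with equality for the first sine mode sin(π(x−x₀)/L) (x₀ the left endpoint), so the inequality holds for all u iff (1−α)(π/L)² ≥ α − c, i.e. α ≤ ((π/L)² + c)/((π/L)² + 1) = (1 + c(L/π)²)/(1 + (L/π)²). With (π/L)² = π^2/9 and c = 3/7, the largest admissible constant is α = ((π/L)² + c)/((π/L)² + 1).
Simplifying, α = (27/7 + π^2)/(9 + π^2).


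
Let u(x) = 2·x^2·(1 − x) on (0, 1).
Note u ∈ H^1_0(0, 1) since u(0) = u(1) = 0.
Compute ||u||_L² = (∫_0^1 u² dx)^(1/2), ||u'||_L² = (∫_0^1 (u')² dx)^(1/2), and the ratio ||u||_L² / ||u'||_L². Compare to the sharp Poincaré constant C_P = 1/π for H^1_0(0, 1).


||u||_L² / ||u'||_L² = sqrt(14)/14 < C_P = 1/π.

u(x) = 2·x^2·(1 − x), so u'(x) = 2*x*(2 - 3*x).
u(x) = 2·x^2·(1 − x) vanishes at x = 0 and x = 1, so u ∈ H^1_0(0, 1). Differentiate via the product rule and integrate the resulting polynomials term by term.
  ∫_0^1 u² dx = ∫_0^1 (4*x^6 - 8*x^5 + 4*x^4) dx. Term by term:
    ∫_0^1 4*x^6 dx = 4/7;  ∫_0^1 -8*x^5 dx = -4/3;  ∫_0^1 4*x^4 dx = 4/5.
  Sum: 4/7 − 4/3 + 4/5 = 4/105.
  ∫_0^1 (u')² dx = ∫_0^1 (36*x^4 - 48*x^3 + 16*x^2) dx. Term by term:
    ∫_0^1 36*x^4 dx = 36/5;  ∫_0^1 -48*x^3 dx = -12;  ∫_0^1 16*x^2 dx = 16/3.
  Sum: 36/5 − 12 + 16/3 = 8/15.
∫_0^1 u² dx = 4/105, so ||u||_L² = 2*sqrt(105)/105.
∫_0^1 (u')² dx = 8/15, so ||u'||_L² = 2*sqrt(30)/15.
Ratio ||u||_L² / ||u'||_L² = sqrt(14)/14.
Sharp Poincaré constant on H^1_0(0, 1) is C_P = L/π = 1/π, achieved by sin(π·x).
A polynomial bump cannot attain the sharp Poincaré constant (only the first sine eigenfunction does), so the ratio is strictly less than C_P, consistent with ||u||_L² ≤ C_P ||u'||_L².


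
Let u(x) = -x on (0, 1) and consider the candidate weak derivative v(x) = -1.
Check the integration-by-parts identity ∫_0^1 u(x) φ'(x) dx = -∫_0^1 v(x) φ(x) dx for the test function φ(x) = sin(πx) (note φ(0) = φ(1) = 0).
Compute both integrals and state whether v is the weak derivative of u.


LHS = 2/π, RHS = 2/π. Yes, v = u' weakly.

u(x) = -x, classical derivative u'(x) = -1.
φ(x) = sin(πx), so φ'(x) = π*cos(π*x).
Note φ(0) = φ(1) = 0, so the boundary term u·φ vanishes.
LHS = ∫_0^1 u(x) φ'(x) dx = ∫_0^1 (-π*x*cos(π*x)) dx. Term by term:
  ∫_0^1 -π*x*cos(π*x) dx = 2/π.
So LHS = 2/π.
∫_0^1 v(x) φ(x) dx = ∫_0^1 (-sin(π*x)) dx. Term by term:
  ∫_0^1 -sin(π*x) dx = -2/π.
So RHS = -∫_0^1 v(x) φ(x) dx = 2/π.
LHS = RHS, so the identity holds for this test φ.
Moreover u is smooth here and v(x) = u'(x) = -1 pointwise, so the identity holds for every test function. Hence v is the weak derivative of u.


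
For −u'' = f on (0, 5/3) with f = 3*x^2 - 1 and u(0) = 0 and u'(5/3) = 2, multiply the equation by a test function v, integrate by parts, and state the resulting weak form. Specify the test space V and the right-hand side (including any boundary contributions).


V = {v ∈ H^1(0, 5/3) : v(0) = 0} (test functions vanish at x = 0 where u is specified); weak form: ∫_0^5/3 u'v' dx = ∫_0^5/3 (3*x^2 - 1) v dx + 2·v(5/3) for all v ∈ V.

Multiply both sides by a test function v and integrate from 0 to 5/3:
  ∫_0^5/3 −u''(x) v(x) dx = ∫_0^5/3 f(x) v(x) dx.
Integrate the LHS by parts once:
  ∫_0^5/3 −u'' v dx = −[u'(x) v(x)]_0^5/3 + ∫_0^5/3 u'(x) v'(x) dx.
Thus ∫_0^5/3 u'(x) v'(x) dx = ∫_0^5/3 f(x) v(x) dx + [u'(x) v(x)]_0^5/3.
Choose V so that boundary terms are either known or forced to vanish.
Mixed BC: u(0) = 0 (Dirichlet) and u'(5/3) = 2 (Neumann). Define V = {v ∈ H^1(0, 5/3) : v(0) = 0}. Then [u' v]_0^5/3 = u'(5/3)·v(5/3) − u'(0)·0 = 2·v(5/3).
Weak formulation: find u (satisfying any essential BC) such that ∫_0^5/3 u'(x) v'(x) dx = ∫_0^5/3 f v dx + 2·v(5/3) for all v ∈ V (Dirichlet at 0 absorbed into V; Neumann datum at x = 5/3 contributes the boundary term).
Substituting f(x) = 3*x^2 - 1, the right-hand side is ∫_0^5/3 (3*x^2 - 1) v dx + 2·v(5/3).


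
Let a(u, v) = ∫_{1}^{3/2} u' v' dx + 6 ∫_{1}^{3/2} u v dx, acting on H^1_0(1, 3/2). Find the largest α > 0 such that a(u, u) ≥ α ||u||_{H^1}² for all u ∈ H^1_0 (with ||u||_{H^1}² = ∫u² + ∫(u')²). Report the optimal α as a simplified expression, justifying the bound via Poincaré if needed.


α = 1

Coercivity of a(·,·) on H^1_0(1, 3/2) means a(u, u) ≥ α ||u||_{H^1}² for every u ∈ H^1_0.
The interval has length L = 1/2, and Poincaré/coercivity depend only on L. Here a(u, u) = ∫(u')² + (6)·∫u².
Here c = 6 ≥ 1, so a(u,u) = ∫(u')² + c∫u² ≥ ∫(u')² + ∫u² = ||u||_{H^1}², i.e. α = 1 works. No larger α is possible: a(u,u) ≥ α||u||_{H^1}² means (1−α)∫(u')² ≥ (α−c)∫u², and for the modes u_n = sin(nπ(x−x₀)/L) (x₀ the left endpoint) one has ∫u_n²/∫(u_n')² = (L/(nπ))² → 0, so a(u_n,u_n)/||u_n||_{H^1}² → 1. Hence the optimal constant is α = 1.
Therefore α = 1.


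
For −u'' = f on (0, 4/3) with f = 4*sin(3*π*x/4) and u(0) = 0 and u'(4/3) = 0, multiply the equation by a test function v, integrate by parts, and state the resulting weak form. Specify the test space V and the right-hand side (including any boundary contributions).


V = {v ∈ H^1(0, 4/3) : v(0) = 0} (test functions vanish at x = 0 where u is specified); weak form: ∫_0^4/3 u'v' dx = ∫_0^4/3 (4*sin(3*π*x/4)) v dx for all v ∈ V.

Multiply both sides by a test function v and integrate from 0 to 4/3:
  ∫_0^4/3 −u''(x) v(x) dx = ∫_0^4/3 f(x) v(x) dx.
Integrate the LHS by parts once:
  ∫_0^4/3 −u'' v dx = −[u'(x) v(x)]_0^4/3 + ∫_0^4/3 u'(x) v'(x) dx.
Thus ∫_0^4/3 u'(x) v'(x) dx = ∫_0^4/3 f(x) v(x) dx + [u'(x) v(x)]_0^4/3.
Choose V so that boundary terms are either known or forced to vanish.
Mixed BC: u(0) = 0 (Dirichlet) and u'(4/3) = 0 (Neumann). Define V = {v ∈ H^1(0, 4/3) : v(0) = 0}. Then [u' v]_0^4/3 = u'(4/3)·v(4/3) − u'(0)·0 = 0.
Weak formulation: find u (satisfying any essential BC) such that ∫_0^4/3 u'(x) v'(x) dx = ∫_0^4/3 f v dx for all v ∈ V (Dirichlet at 0 absorbed into V; the Neumann datum at x = 4/3 is zero, so no boundary term remains).
Substituting f(x) = 4*sin(3*π*x/4), the right-hand side is ∫_0^4/3 (4*sin(3*π*x/4)) v dx.


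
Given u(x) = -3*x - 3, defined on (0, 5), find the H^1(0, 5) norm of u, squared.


||u||_{H^1}^2 = 690

The H^1 norm (squared) on an interval (0, L) is
  ||u||_{H^1}^2 = ∫_0^L u(x)^2 dx + ∫_0^L u'(x)^2 dx.
Compute u'(x) = -3.
Then u(x)^2 = 9*x**2 + 18*x + 9 and u'(x)^2 = 9.
Integrate each monomial from 0 to 5 using ∫_0^5 c·x^n dx = c·5^(n+1)/(n+1):
  ∫_0^5 u(x)^2 dx = ∫_0^5 (9*x^2 + 18*x + 9) dx. Term by term:
    ∫_0^5 9*x^2 dx = 375;  ∫_0^5 18*x dx = 225;  ∫_0^5 9 dx = 45.
  Sum: 375 + 225 + 45 = 645.
  ∫_0^5 u'(x)^2 dx = ∫_0^5 (9) dx. Term by term:
    ∫_0^5 9 dx = 45.
Adding: ||u||_{H^1}^2 = 645 + 45 = 690.


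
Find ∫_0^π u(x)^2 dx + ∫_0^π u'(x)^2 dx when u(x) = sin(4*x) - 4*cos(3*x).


||u||_{H^1(0,π)}^2 = -640/7 + 177*π/2

u'(x) = 12*sin(3*x) + 4*cos(4*x).
Expand u² and (u')² and integrate term by term on (0, π), using: for integers n ≥ 1, ∫_0^π sin²(nx) dx = ∫_0^π cos²(nx) dx = π/2; for n ≠ n', ∫_0^π sin(nx)sin(n'x) dx = ∫_0^π cos(nx)cos(n'x) dx = 0; and by product-to-sum, ∫_0^π sin(nx)cos(n'x) dx = ½∫_0^π [sin((n+n')x) + sin((n−n')x)] dx, which is 0 when n+n' is even and 2n/(n²−n'²) when n+n' is odd (it need not vanish on (0, π)).
  u² squared terms: (-4)²·∫cos(3x)² dx = 16·π/2 = 8*π;  (1)²·∫sin(4x)² dx = 1·π/2 = π/2.
  u² cross terms: 2·(-4)·(1)·∫cos(3x)·sin(4x) dx = -8·(8/7) = -64/7.
  So ∫_0^π u² dx = 8*π + π/2 − 64/7 = -64/7 + 17*π/2.
  (u')² squared terms: (4)²·∫cos(4x)² dx = 16·π/2 = 8*π;  (12)²·∫sin(3x)² dx = 144·π/2 = 72*π.
  (u')² cross terms: 2·(4)·(12)·∫cos(4x)·sin(3x) dx = 96·(-6/7) = -576/7.
  So ∫_0^π (u')² dx = 8*π + 72*π − 576/7 = -576/7 + 80*π.
||u||_{H^1}^2 = (-64/7 + 17*π/2) + (-576/7 + 80*π) = -640/7 + 177*π/2.


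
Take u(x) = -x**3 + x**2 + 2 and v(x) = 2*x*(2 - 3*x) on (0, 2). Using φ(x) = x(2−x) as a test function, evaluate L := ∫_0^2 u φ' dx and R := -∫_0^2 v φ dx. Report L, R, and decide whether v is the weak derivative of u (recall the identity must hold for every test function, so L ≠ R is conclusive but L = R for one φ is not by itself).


LHS = 32/15, RHS = 64/15. No, v is not the weak derivative of u.

u(x) = -x**3 + x**2 + 2, classical derivative u'(x) = -3*x**2 + 2*x.
φ(x) = x(2−x), so φ'(x) = 2 - 2*x.
Note φ(0) = φ(2) = 0, so the boundary term u·φ vanishes.
LHS = ∫_0^2 u(x) φ'(x) dx = ∫_0^2 (2*x^4 - 4*x^3 + 2*x^2 - 4*x + 4) dx. Term by term:
  ∫_0^2 2*x^4 dx = 64/5;  ∫_0^2 -4*x^3 dx = -16;  ∫_0^2 2*x^2 dx = 16/3;
  ∫_0^2 -4*x dx = -8;  ∫_0^2 4 dx = 8.
Sum: 64/5 − 16 + 16/3 − 8 + 8 = 32/15.
So LHS = 32/15.
∫_0^2 v(x) φ(x) dx = ∫_0^2 (6*x^4 - 16*x^3 + 8*x^2) dx. Term by term:
  ∫_0^2 6*x^4 dx = 192/5;  ∫_0^2 -16*x^3 dx = -64;  ∫_0^2 8*x^2 dx = 64/3.
Sum: 192/5 − 64 + 64/3 = -64/15.
So RHS = -∫_0^2 v(x) φ(x) dx = 64/15.
LHS − RHS = -32/15 ≠ 0, so the identity fails.
(For a valid weak derivative the identity must hold for EVERY test function, in particular this one. The failure shows v is NOT the weak derivative of u.)
Correct weak derivative would be u'(x) = -3*x**2 + 2*x.


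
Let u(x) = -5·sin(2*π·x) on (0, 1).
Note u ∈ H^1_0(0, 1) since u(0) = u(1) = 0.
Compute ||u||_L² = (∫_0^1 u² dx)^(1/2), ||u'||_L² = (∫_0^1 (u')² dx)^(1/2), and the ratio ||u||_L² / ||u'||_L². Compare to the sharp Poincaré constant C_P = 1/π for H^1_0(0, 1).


||u||_L² / ||u'||_L² = 1/(2*π) < C_P = 1/π.

u(x) = -5·sin(2*π·x), so u'(x) = -10*π*cos(2*π*x).
Writing u(x) = A·sin(kπx/L) with A = -5 and k = 2, use ∫_0^L sin²(kπx/L) dx = L/2 and ∫_0^L cos²(kπx/L) dx = L/2.
u² = 25·sin²(2*π·x) and (u')² = 100*π^2·cos²(2*π·x), and each of sin², cos² integrates to L/2 = 1/2 over (0, 1).
∫_0^1 u² dx = 25/2, so ||u||_L² = 5*sqrt(2)/2.
∫_0^1 (u')² dx = 50*π^2, so ||u'||_L² = 5*sqrt(2)*π.
Ratio ||u||_L² / ||u'||_L² = 1/(2*π).
Sharp Poincaré constant on H^1_0(0, 1) is C_P = L/π = 1/π, achieved by sin(π·x).
This is the k = 2 harmonic; the ratio L/(kπ) is strictly less than C_P = L/π, consistent with the sharp inequality ||u||_L² ≤ C_P ||u'||_L².


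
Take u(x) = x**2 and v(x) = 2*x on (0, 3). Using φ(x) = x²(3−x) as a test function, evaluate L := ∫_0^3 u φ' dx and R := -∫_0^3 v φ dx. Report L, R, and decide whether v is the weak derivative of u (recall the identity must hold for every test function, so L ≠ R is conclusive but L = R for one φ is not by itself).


LHS = -243/10, RHS = -243/10. Yes, v = u' weakly.

u(x) = x**2, classical derivative u'(x) = 2*x.
φ(x) = x²(3−x), so φ'(x) = 3*x*(2 - x).
Note φ(0) = φ(3) = 0, so the boundary term u·φ vanishes.
LHS = ∫_0^3 u(x) φ'(x) dx = ∫_0^3 (-3*x^4 + 6*x^3) dx. Term by term:
  ∫_0^3 -3*x^4 dx = -729/5;  ∫_0^3 6*x^3 dx = 243/2.
Sum: -729/5 + 243/2 = -243/10.
So LHS = -243/10.
∫_0^3 v(x) φ(x) dx = ∫_0^3 (-2*x^4 + 6*x^3) dx. Term by term:
  ∫_0^3 -2*x^4 dx = -486/5;  ∫_0^3 6*x^3 dx = 243/2.
Sum: -486/5 + 243/2 = 243/10.
So RHS = -∫_0^3 v(x) φ(x) dx = -243/10.
LHS = RHS, so the identity holds for this test φ.
Moreover u is smooth here and v(x) = u'(x) = 2*x pointwise, so the identity holds for every test function. Hence v is the weak derivative of u.


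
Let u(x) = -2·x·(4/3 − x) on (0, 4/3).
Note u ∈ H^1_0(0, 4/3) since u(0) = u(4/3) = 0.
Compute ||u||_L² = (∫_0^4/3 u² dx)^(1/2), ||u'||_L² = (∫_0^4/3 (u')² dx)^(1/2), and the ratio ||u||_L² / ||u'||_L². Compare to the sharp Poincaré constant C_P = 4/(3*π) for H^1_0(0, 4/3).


||u||_L² / ||u'||_L² = 2*sqrt(10)/15 < C_P = 4/(3*π).

u(x) = -2·x·(4/3 − x), so u'(x) = 4*x - 8/3.
u(x) = -2·x·(4/3 − x) vanishes at x = 0 and x = 4/3, so u ∈ H^1_0(0, 4/3). Differentiate via the product rule and integrate the resulting polynomials term by term.
  ∫_0^4/3 u² dx = ∫_0^4/3 (4*x^4 - 32*x^3/3 + 64*x^2/9) dx. Term by term:
    ∫_0^4/3 4*x^4 dx = 4096/1215;  ∫_0^4/3 -32*x^3/3 dx = -2048/243;  ∫_0^4/3 64*x^2/9 dx = 4096/729.
  Sum: 4096/1215 − 2048/243 + 4096/729 = 2048/3645.
  ∫_0^4/3 (u')² dx = ∫_0^4/3 (16*x^2 - 64*x/3 + 64/9) dx. Term by term:
    ∫_0^4/3 16*x^2 dx = 1024/81;  ∫_0^4/3 -64*x/3 dx = -512/27;  ∫_0^4/3 64/9 dx = 256/27.
  Sum: 1024/81 − 512/27 + 256/27 = 256/81.
∫_0^4/3 u² dx = 2048/3645, so ||u||_L² = 32*sqrt(10)/135.
∫_0^4/3 (u')² dx = 256/81, so ||u'||_L² = 16/9.
Ratio ||u||_L² / ||u'||_L² = 2*sqrt(10)/15.
Sharp Poincaré constant on H^1_0(0, 4/3) is C_P = L/π = 4/(3*π), achieved by sin(3*π/4·x).
A polynomial bump cannot attain the sharp Poincaré constant (only the first sine eigenfunction does), so the ratio is strictly less than C_P, consistent with ||u||_L² ≤ C_P ||u'||_L².


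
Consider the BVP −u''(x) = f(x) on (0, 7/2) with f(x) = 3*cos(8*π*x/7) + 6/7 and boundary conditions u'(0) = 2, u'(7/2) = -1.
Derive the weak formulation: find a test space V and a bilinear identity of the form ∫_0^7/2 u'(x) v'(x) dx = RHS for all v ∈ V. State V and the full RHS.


V = H^1(0, 7/2) (v unrestricted at boundary; u is determined up to an additive constant); weak form: ∫_0^7/2 u'v' dx = ∫_0^7/2 (3*cos(8*π*x/7) + 6/7) v dx − v(7/2) − 2·v(0) for all v ∈ V.

Multiply both sides by a test function v and integrate from 0 to 7/2:
  ∫_0^7/2 −u''(x) v(x) dx = ∫_0^7/2 f(x) v(x) dx.
Integrate the LHS by parts once:
  ∫_0^7/2 −u'' v dx = −[u'(x) v(x)]_0^7/2 + ∫_0^7/2 u'(x) v'(x) dx.
Thus ∫_0^7/2 u'(x) v'(x) dx = ∫_0^7/2 f(x) v(x) dx + [u'(x) v(x)]_0^7/2.
Choose V so that boundary terms are either known or forced to vanish.
u has inhomogeneous Neumann u'(0) = 2, u'(7/2) = -1. [u' v]_0^7/2 = (-1)·v(7/2) − (2)·v(0) = − v(7/2) − 2·v(0). Take V = H^1(0, 7/2); boundary term becomes part of RHS.
Weak formulation: find u (satisfying any essential BC) such that ∫_0^7/2 u'(x) v'(x) dx = ∫_0^7/2 f v dx − v(7/2) − 2·v(0) for all v ∈ V (Neumann data are natural BCs: they enter the RHS as boundary terms).
Substituting f(x) = 3*cos(8*π*x/7) + 6/7, the right-hand side is ∫_0^7/2 (3*cos(8*π*x/7) + 6/7) v dx − v(7/2) − 2·v(0).
Compatibility check (pure Neumann): taking v ≡ 1 ∈ V gives 0 = ∫_0^7/2 f dx + (-1) − (2), i.e. ∫_0^7/2 f dx must equal u'(0) − u'(7/2) = 3. Indeed ∫_0^7/2 (3*cos(8*π*x/7) + 6/7) dx = 3, so the data are compatible. The solution is then unique only up to an additive constant (fix it e.g. by requiring ∫_0^7/2 u dx = 0).


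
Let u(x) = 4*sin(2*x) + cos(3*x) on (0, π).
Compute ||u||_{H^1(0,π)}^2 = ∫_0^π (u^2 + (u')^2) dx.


||u||_{H^1(0,π)}^2 = -64 + 45*π

u'(x) = -3*sin(3*x) + 8*cos(2*x).
Expand u² and (u')² and integrate term by term on (0, π), using: for integers n ≥ 1, ∫_0^π sin²(nx) dx = ∫_0^π cos²(nx) dx = π/2; for n ≠ n', ∫_0^π sin(nx)sin(n'x) dx = ∫_0^π cos(nx)cos(n'x) dx = 0; and by product-to-sum, ∫_0^π sin(nx)cos(n'x) dx = ½∫_0^π [sin((n+n')x) + sin((n−n')x)] dx, which is 0 when n+n' is even and 2n/(n²−n'²) when n+n' is odd (it need not vanish on (0, π)).
  u² squared terms: (4)²·∫sin(2x)² dx = 16·π/2 = 8*π;  (1)²·∫cos(3x)² dx = 1·π/2 = π/2.
  u² cross terms: 2·(4)·(1)·∫sin(2x)·cos(3x) dx = 8·(-4/5) = -32/5.
  So ∫_0^π u² dx = 8*π + π/2 − 32/5 = -32/5 + 17*π/2.
  (u')² squared terms: (-3)²·∫sin(3x)² dx = 9·π/2 = 9*π/2;  (8)²·∫cos(2x)² dx = 64·π/2 = 32*π.
  (u')² cross terms: 2·(-3)·(8)·∫sin(3x)·cos(2x) dx = -48·(6/5) = -288/5.
  So ∫_0^π (u')² dx = 9*π/2 + 32*π − 288/5 = -288/5 + 73*π/2.
||u||_{H^1}^2 = (-32/5 + 17*π/2) + (-288/5 + 73*π/2) = -64 + 45*π.


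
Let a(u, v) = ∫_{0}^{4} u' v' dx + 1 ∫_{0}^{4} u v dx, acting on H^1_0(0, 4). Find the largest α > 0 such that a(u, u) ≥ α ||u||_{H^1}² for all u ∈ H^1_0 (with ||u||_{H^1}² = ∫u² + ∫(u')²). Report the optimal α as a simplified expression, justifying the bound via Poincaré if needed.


α = 1

Coercivity of a(·,·) on H^1_0(0, 4) means a(u, u) ≥ α ||u||_{H^1}² for every u ∈ H^1_0.
The interval has length L = 4, and Poincaré/coercivity depend only on L. Here a(u, u) = ∫(u')² + (1)·∫u².
Here c = 1 ≥ 1, so a(u,u) = ∫(u')² + c∫u² ≥ ∫(u')² + ∫u² = ||u||_{H^1}², i.e. α = 1 works. No larger α is possible: a(u,u) ≥ α||u||_{H^1}² means (1−α)∫(u')² ≥ (α−c)∫u², and for the modes u_n = sin(nπ(x−x₀)/L) (x₀ the left endpoint) one has ∫u_n²/∫(u_n')² = (L/(nπ))² → 0, so a(u_n,u_n)/||u_n||_{H^1}² → 1. Hence the optimal constant is α = 1.
Therefore α = 1.


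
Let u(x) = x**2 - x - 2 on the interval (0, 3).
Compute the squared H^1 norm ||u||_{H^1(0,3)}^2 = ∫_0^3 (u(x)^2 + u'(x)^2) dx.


||u||_{H^1}^2 = 321/10

The H^1 norm (squared) on an interval (0, L) is
  ||u||_{H^1}^2 = ∫_0^L u(x)^2 dx + ∫_0^L u'(x)^2 dx.
Compute u'(x) = 2*x - 1.
Then u(x)^2 = x**4 - 2*x**3 - 3*x**2 + 4*x + 4 and u'(x)^2 = 4*x**2 - 4*x + 1.
Integrate each monomial from 0 to 3 using ∫_0^3 c·x^n dx = c·3^(n+1)/(n+1):
  ∫_0^3 u(x)^2 dx = ∫_0^3 (x^4 - 2*x^3 - 3*x^2 + 4*x + 4) dx. Term by term:
    ∫_0^3 x^4 dx = 243/5;  ∫_0^3 -2*x^3 dx = -81/2;  ∫_0^3 -3*x^2 dx = -27;
    ∫_0^3 4*x dx = 18;  ∫_0^3 4 dx = 12.
  Sum: 243/5 − 81/2 − 27 + 18 + 12 = 111/10.
  ∫_0^3 u'(x)^2 dx = ∫_0^3 (4*x^2 - 4*x + 1) dx. Term by term:
    ∫_0^3 4*x^2 dx = 36;  ∫_0^3 -4*x dx = -18;  ∫_0^3 1 dx = 3.
  Sum: 36 − 18 + 3 = 21.
Adding: ||u||_{H^1}^2 = 111/10 + 21 = 321/10.


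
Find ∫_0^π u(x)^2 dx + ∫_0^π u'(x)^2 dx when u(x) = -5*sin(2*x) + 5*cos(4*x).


||u||_{H^1(0,π)}^2 = 275*π

u'(x) = -20*sin(4*x) - 10*cos(2*x).
Expand u² and (u')² and integrate term by term on (0, π), using: for integers n ≥ 1, ∫_0^π sin²(nx) dx = ∫_0^π cos²(nx) dx = π/2; for n ≠ n', ∫_0^π sin(nx)sin(n'x) dx = ∫_0^π cos(nx)cos(n'x) dx = 0; and by product-to-sum, ∫_0^π sin(nx)cos(n'x) dx = ½∫_0^π [sin((n+n')x) + sin((n−n')x)] dx, which is 0 when n+n' is even and 2n/(n²−n'²) when n+n' is odd (it need not vanish on (0, π)).
  u² squared terms: (-5)²·∫sin(2x)² dx = 25·π/2 = 25*π/2;  (5)²·∫cos(4x)² dx = 25·π/2 = 25*π/2.
  u² cross terms: 2·(-5)·(5)·∫sin(2x)·cos(4x) dx = -50·(0) = 0.
  So ∫_0^π u² dx = 25*π/2 + 25*π/2 + 0 = 25*π.
  (u')² squared terms: (-20)²·∫sin(4x)² dx = 400·π/2 = 200*π;  (-10)²·∫cos(2x)² dx = 100·π/2 = 50*π.
  (u')² cross terms: 2·(-20)·(-10)·∫sin(4x)·cos(2x) dx = 400·(0) = 0.
  So ∫_0^π (u')² dx = 200*π + 50*π + 0 = 250*π.
||u||_{H^1}^2 = (25*π) + (250*π) = 275*π.


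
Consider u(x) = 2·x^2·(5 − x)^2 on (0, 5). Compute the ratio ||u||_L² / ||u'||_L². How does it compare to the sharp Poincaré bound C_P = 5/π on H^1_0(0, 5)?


||u||_L² / ||u'||_L² = 5*sqrt(3)/6 < C_P = 5/π.

u(x) = 2·x^2·(5 − x)^2, so u'(x) = 4*x*(x - 5)*(2*x - 5).
u(x) = 2·x^2·(5 − x)^2 vanishes at x = 0 and x = 5, so u ∈ H^1_0(0, 5). Differentiate via the product rule and integrate the resulting polynomials term by term.
  ∫_0^5 u² dx = ∫_0^5 (4*x^8 - 80*x^7 + 600*x^6 - 2000*x^5 + 2500*x^4) dx. Term by term:
    ∫_0^5 4*x^8 dx = 7812500/9;  ∫_0^5 -80*x^7 dx = -3906250;  ∫_0^5 600*x^6 dx = 46875000/7;
    ∫_0^5 -2000*x^5 dx = -15625000/3;  ∫_0^5 2500*x^4 dx = 1562500.
  Sum: 7812500/9 − 3906250 + 46875000/7 − 15625000/3 + 1562500 = 781250/63.
  ∫_0^5 (u')² dx = ∫_0^5 (64*x^6 - 960*x^5 + 5200*x^4 - 12000*x^3 + 10000*x^2) dx. Term by term:
    ∫_0^5 64*x^6 dx = 5000000/7;  ∫_0^5 -960*x^5 dx = -2500000;  ∫_0^5 5200*x^4 dx = 3250000;
    ∫_0^5 -12000*x^3 dx = -1875000;  ∫_0^5 10000*x^2 dx = 1250000/3.
  Sum: 5000000/7 − 2500000 + 3250000 − 1875000 + 1250000/3 = 125000/21.
∫_0^5 u² dx = 781250/63, so ||u||_L² = 625*sqrt(14)/21.
∫_0^5 (u')² dx = 125000/21, so ||u'||_L² = 250*sqrt(42)/21.
Ratio ||u||_L² / ||u'||_L² = 5*sqrt(3)/6.
Sharp Poincaré constant on H^1_0(0, 5) is C_P = L/π = 5/π, achieved by sin(π/5·x).
A polynomial bump cannot attain the sharp Poincaré constant (only the first sine eigenfunction does), so the ratio is strictly less than C_P, consistent with ||u||_L² ≤ C_P ||u'||_L².


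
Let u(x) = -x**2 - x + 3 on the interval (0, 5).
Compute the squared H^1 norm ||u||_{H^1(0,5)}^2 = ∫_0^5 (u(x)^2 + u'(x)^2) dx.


||u||_{H^1}^2 = 5525/6

The H^1 norm (squared) on an interval (0, L) is
  ||u||_{H^1}^2 = ∫_0^L u(x)^2 dx + ∫_0^L u'(x)^2 dx.
Compute u'(x) = -2*x - 1.
Then u(x)^2 = x**4 + 2*x**3 - 5*x**2 - 6*x + 9 and u'(x)^2 = 4*x**2 + 4*x + 1.
Integrate each monomial from 0 to 5 using ∫_0^5 c·x^n dx = c·5^(n+1)/(n+1):
  ∫_0^5 u(x)^2 dx = ∫_0^5 (x^4 + 2*x^3 - 5*x^2 - 6*x + 9) dx. Term by term:
    ∫_0^5 x^4 dx = 625;  ∫_0^5 2*x^3 dx = 625/2;  ∫_0^5 -5*x^2 dx = -625/3;
    ∫_0^5 -6*x dx = -75;  ∫_0^5 9 dx = 45.
  Sum: 625 + 625/2 − 625/3 − 75 + 45 = 4195/6.
  ∫_0^5 u'(x)^2 dx = ∫_0^5 (4*x^2 + 4*x + 1) dx. Term by term:
    ∫_0^5 4*x^2 dx = 500/3;  ∫_0^5 4*x dx = 50;  ∫_0^5 1 dx = 5.
  Sum: 500/3 + 50 + 5 = 665/3.
Adding: ||u||_{H^1}^2 = 4195/6 + 665/3 = 5525/6.


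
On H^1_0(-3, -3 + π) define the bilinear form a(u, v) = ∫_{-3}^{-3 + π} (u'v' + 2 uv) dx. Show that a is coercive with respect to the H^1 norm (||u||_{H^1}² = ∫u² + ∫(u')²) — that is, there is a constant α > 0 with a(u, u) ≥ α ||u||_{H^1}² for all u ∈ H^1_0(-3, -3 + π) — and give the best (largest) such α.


α = 1

Coercivity of a(·,·) on H^1_0(-3, -3 + π) means a(u, u) ≥ α ||u||_{H^1}² for every u ∈ H^1_0.
The interval has length L = π, and Poincaré/coercivity depend only on L. Here a(u, u) = ∫(u')² + (2)·∫u².
Here c = 2 ≥ 1, so a(u,u) = ∫(u')² + c∫u² ≥ ∫(u')² + ∫u² = ||u||_{H^1}², i.e. α = 1 works. No larger α is possible: a(u,u) ≥ α||u||_{H^1}² means (1−α)∫(u')² ≥ (α−c)∫u², and for the modes u_n = sin(nπ(x−x₀)/L) (x₀ the left endpoint) one has ∫u_n²/∫(u_n')² = (L/(nπ))² → 0, so a(u_n,u_n)/||u_n||_{H^1}² → 1. Hence the optimal constant is α = 1.
Therefore α = 1.


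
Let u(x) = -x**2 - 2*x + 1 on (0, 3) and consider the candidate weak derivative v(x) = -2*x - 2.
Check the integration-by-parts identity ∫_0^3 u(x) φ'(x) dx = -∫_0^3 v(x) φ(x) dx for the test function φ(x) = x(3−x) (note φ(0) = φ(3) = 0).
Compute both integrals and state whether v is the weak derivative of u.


LHS = 45/2, RHS = 45/2. Yes, v = u' weakly.

u(x) = -x**2 - 2*x + 1, classical derivative u'(x) = -2*x - 2.
φ(x) = x(3−x), so φ'(x) = 3 - 2*x.
Note φ(0) = φ(3) = 0, so the boundary term u·φ vanishes.
LHS = ∫_0^3 u(x) φ'(x) dx = ∫_0^3 (2*x^3 + x^2 - 8*x + 3) dx. Term by term:
  ∫_0^3 2*x^3 dx = 81/2;  ∫_0^3 x^2 dx = 9;  ∫_0^3 -8*x dx = -36;
  ∫_0^3 3 dx = 9.
Sum: 81/2 + 9 − 36 + 9 = 45/2.
So LHS = 45/2.
∫_0^3 v(x) φ(x) dx = ∫_0^3 (2*x^3 - 4*x^2 - 6*x) dx. Term by term:
  ∫_0^3 2*x^3 dx = 81/2;  ∫_0^3 -4*x^2 dx = -36;  ∫_0^3 -6*x dx = -27.
Sum: 81/2 − 36 − 27 = -45/2.
So RHS = -∫_0^3 v(x) φ(x) dx = 45/2.
LHS = RHS, so the identity holds for this test φ.
Moreover u is smooth here and v(x) = u'(x) = -2*x - 2 pointwise, so the identity holds for every test function. Hence v is the weak derivative of u.


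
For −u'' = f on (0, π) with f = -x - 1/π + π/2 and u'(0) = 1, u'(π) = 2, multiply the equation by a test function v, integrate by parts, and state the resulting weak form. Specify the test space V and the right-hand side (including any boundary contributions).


V = H^1(0, π) (v unrestricted at boundary; u is determined up to an additive constant); weak form: ∫_0^π u'v' dx = ∫_0^π (-x - 1/π + π/2) v dx + 2·v(π) − v(0) for all v ∈ V.

Multiply both sides by a test function v and integrate from 0 to π:
  ∫_0^π −u''(x) v(x) dx = ∫_0^π f(x) v(x) dx.
Integrate the LHS by parts once:
  ∫_0^π −u'' v dx = −[u'(x) v(x)]_0^π + ∫_0^π u'(x) v'(x) dx.
Thus ∫_0^π u'(x) v'(x) dx = ∫_0^π f(x) v(x) dx + [u'(x) v(x)]_0^π.
Choose V so that boundary terms are either known or forced to vanish.
u has inhomogeneous Neumann u'(0) = 1, u'(π) = 2. [u' v]_0^π = (2)·v(π) − (1)·v(0) = 2·v(π) − v(0). Take V = H^1(0, π); boundary term becomes part of RHS.
Weak formulation: find u (satisfying any essential BC) such that ∫_0^π u'(x) v'(x) dx = ∫_0^π f v dx + 2·v(π) − v(0) for all v ∈ V (Neumann data are natural BCs: they enter the RHS as boundary terms).
Substituting f(x) = -x - 1/π + π/2, the right-hand side is ∫_0^π (-x - 1/π + π/2) v dx + 2·v(π) − v(0).
Compatibility check (pure Neumann): taking v ≡ 1 ∈ V gives 0 = ∫_0^π f dx + (2) − (1), i.e. ∫_0^π f dx must equal u'(0) − u'(π) = -1. Indeed ∫_0^π (-x - 1/π + π/2) dx = -1, so the data are compatible. The solution is then unique only up to an additive constant (fix it e.g. by requiring ∫_0^π u dx = 0).


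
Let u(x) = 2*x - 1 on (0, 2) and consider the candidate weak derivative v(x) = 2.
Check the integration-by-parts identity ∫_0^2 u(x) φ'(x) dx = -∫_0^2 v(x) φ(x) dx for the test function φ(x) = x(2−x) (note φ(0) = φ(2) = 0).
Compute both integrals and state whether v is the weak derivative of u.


LHS = -8/3, RHS = -8/3. Yes, v = u' weakly.

u(x) = 2*x - 1, classical derivative u'(x) = 2.
φ(x) = x(2−x), so φ'(x) = 2 - 2*x.
Note φ(0) = φ(2) = 0, so the boundary term u·φ vanishes.
LHS = ∫_0^2 u(x) φ'(x) dx = ∫_0^2 (-4*x^2 + 6*x - 2) dx. Term by term:
  ∫_0^2 -4*x^2 dx = -32/3;  ∫_0^2 6*x dx = 12;  ∫_0^2 -2 dx = -4.
Sum: -32/3 + 12 − 4 = -8/3.
So LHS = -8/3.
∫_0^2 v(x) φ(x) dx = ∫_0^2 (-2*x^2 + 4*x) dx. Term by term:
  ∫_0^2 -2*x^2 dx = -16/3;  ∫_0^2 4*x dx = 8.
Sum: -16/3 + 8 = 8/3.
So RHS = -∫_0^2 v(x) φ(x) dx = -8/3.
LHS = RHS, so the identity holds for this test φ.
Moreover u is smooth here and v(x) = u'(x) = 2 pointwise, so the identity holds for every test function. Hence v is the weak derivative of u.


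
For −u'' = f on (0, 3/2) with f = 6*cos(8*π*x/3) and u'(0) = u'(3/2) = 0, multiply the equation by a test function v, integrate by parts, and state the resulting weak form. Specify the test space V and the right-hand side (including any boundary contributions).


V = H^1(0, 3/2) (no boundary constraint on v; u is determined up to an additive constant); weak form: ∫_0^3/2 u'v' dx = ∫_0^3/2 (6*cos(8*π*x/3)) v dx for all v ∈ V.

Multiply both sides by a test function v and integrate from 0 to 3/2:
  ∫_0^3/2 −u''(x) v(x) dx = ∫_0^3/2 f(x) v(x) dx.
Integrate the LHS by parts once:
  ∫_0^3/2 −u'' v dx = −[u'(x) v(x)]_0^3/2 + ∫_0^3/2 u'(x) v'(x) dx.
Thus ∫_0^3/2 u'(x) v'(x) dx = ∫_0^3/2 f(x) v(x) dx + [u'(x) v(x)]_0^3/2.
Choose V so that boundary terms are either known or forced to vanish.
u has homogeneous Neumann: u'(0) = u'(3/2) = 0. So [u' v]_0^3/2 = 0·v(3/2) − 0·v(0) = 0 for any v; take V = H^1(0, 3/2).
Weak formulation: find u (satisfying any essential BC) such that ∫_0^3/2 u'(x) v'(x) dx = ∫_0^3/2 f v dx for all v ∈ V (homogeneous Neumann, so boundary terms vanish).
Substituting f(x) = 6*cos(8*π*x/3), the right-hand side is ∫_0^3/2 (6*cos(8*π*x/3)) v dx.
Compatibility check (pure Neumann): taking v ≡ 1 ∈ V gives 0 = ∫_0^3/2 f dx + (0) − (0), i.e. ∫_0^3/2 f dx must equal u'(0) − u'(3/2) = 0. Indeed ∫_0^3/2 (6*cos(8*π*x/3)) dx = 0, so the data are compatible. The solution is then unique only up to an additive constant (fix it e.g. by requiring ∫_0^3/2 u dx = 0).


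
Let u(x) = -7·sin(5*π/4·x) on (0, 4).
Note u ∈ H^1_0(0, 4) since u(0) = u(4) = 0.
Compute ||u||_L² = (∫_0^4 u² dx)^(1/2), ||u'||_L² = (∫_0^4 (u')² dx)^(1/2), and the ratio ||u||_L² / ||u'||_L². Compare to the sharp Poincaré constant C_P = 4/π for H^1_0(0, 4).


||u||_L² / ||u'||_L² = 4/(5*π) < C_P = 4/π.

u(x) = -7·sin(5*π/4·x), so u'(x) = -35*π*cos(5*π*x/4)/4.
Writing u(x) = A·sin(kπx/L) with A = -7 and k = 5, use ∫_0^L sin²(kπx/L) dx = L/2 and ∫_0^L cos²(kπx/L) dx = L/2.
u² = 49·sin²(5*π/4·x) and (u')² = 1225*π^2/16·cos²(5*π/4·x), and each of sin², cos² integrates to L/2 = 2 over (0, 4).
∫_0^4 u² dx = 98, so ||u||_L² = 7*sqrt(2).
∫_0^4 (u')² dx = 1225*π^2/8, so ||u'||_L² = 35*sqrt(2)*π/4.
Ratio ||u||_L² / ||u'||_L² = 4/(5*π).
Sharp Poincaré constant on H^1_0(0, 4) is C_P = L/π = 4/π, achieved by sin(π/4·x).
This is the k = 5 harmonic; the ratio L/(kπ) is strictly less than C_P = L/π, consistent with the sharp inequality ||u||_L² ≤ C_P ||u'||_L².


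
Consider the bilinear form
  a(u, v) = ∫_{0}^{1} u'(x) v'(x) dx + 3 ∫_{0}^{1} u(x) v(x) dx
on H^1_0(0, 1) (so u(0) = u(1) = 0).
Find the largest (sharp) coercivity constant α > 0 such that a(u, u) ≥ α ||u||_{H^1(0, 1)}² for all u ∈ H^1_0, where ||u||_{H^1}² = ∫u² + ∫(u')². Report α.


α = 1

Coercivity of a(·,·) on H^1_0(0, 1) means a(u, u) ≥ α ||u||_{H^1}² for every u ∈ H^1_0.
The interval has length L = 1, and Poincaré/coercivity depend only on L. Here a(u, u) = ∫(u')² + (3)·∫u².
Here c = 3 ≥ 1, so a(u,u) = ∫(u')² + c∫u² ≥ ∫(u')² + ∫u² = ||u||_{H^1}², i.e. α = 1 works. No larger α is possible: a(u,u) ≥ α||u||_{H^1}² means (1−α)∫(u')² ≥ (α−c)∫u², and for the modes u_n = sin(nπ(x−x₀)/L) (x₀ the left endpoint) one has ∫u_n²/∫(u_n')² = (L/(nπ))² → 0, so a(u_n,u_n)/||u_n||_{H^1}² → 1. Hence the optimal constant is α = 1.
Therefore α = 1.


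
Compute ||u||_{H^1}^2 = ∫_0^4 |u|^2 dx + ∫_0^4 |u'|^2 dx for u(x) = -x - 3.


||u||_{H^1}^2 = 328/3

The H^1 norm (squared) on an interval (0, L) is
  ||u||_{H^1}^2 = ∫_0^L u(x)^2 dx + ∫_0^L u'(x)^2 dx.
Compute u'(x) = -1.
Then u(x)^2 = x**2 + 6*x + 9 and u'(x)^2 = 1.
Integrate each monomial from 0 to 4 using ∫_0^4 c·x^n dx = c·4^(n+1)/(n+1):
  ∫_0^4 u(x)^2 dx = ∫_0^4 (x^2 + 6*x + 9) dx. Term by term:
    ∫_0^4 x^2 dx = 64/3;  ∫_0^4 6*x dx = 48;  ∫_0^4 9 dx = 36.
  Sum: 64/3 + 48 + 36 = 316/3.
  ∫_0^4 u'(x)^2 dx = ∫_0^4 (1) dx. Term by term:
    ∫_0^4 1 dx = 4.
Adding: ||u||_{H^1}^2 = 316/3 + 4 = 328/3.


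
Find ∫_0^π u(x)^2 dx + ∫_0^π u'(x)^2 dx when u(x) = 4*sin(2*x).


||u||_{H^1(0,π)}^2 = 40*π

u'(x) = 8*cos(2*x).
Expand u² and (u')² and integrate term by term on (0, π), using: for integers n ≥ 1, ∫_0^π sin²(nx) dx = ∫_0^π cos²(nx) dx = π/2; for n ≠ n', ∫_0^π sin(nx)sin(n'x) dx = ∫_0^π cos(nx)cos(n'x) dx = 0; and by product-to-sum, ∫_0^π sin(nx)cos(n'x) dx = ½∫_0^π [sin((n+n')x) + sin((n−n')x)] dx, which is 0 when n+n' is even and 2n/(n²−n'²) when n+n' is odd (it need not vanish on (0, π)).
  u² squared terms: (4)²·∫sin(2x)² dx = 16·π/2 = 8*π.
  So ∫_0^π u² dx = 8*π.
  (u')² squared terms: (8)²·∫cos(2x)² dx = 64·π/2 = 32*π.
  So ∫_0^π (u')² dx = 32*π.
||u||_{H^1}^2 = (8*π) + (32*π) = 40*π.


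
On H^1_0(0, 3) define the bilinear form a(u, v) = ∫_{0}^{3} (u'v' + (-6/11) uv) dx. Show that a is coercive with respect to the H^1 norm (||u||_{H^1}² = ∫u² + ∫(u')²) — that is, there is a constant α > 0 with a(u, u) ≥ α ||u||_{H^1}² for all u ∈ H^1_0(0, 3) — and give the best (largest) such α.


α = (-54/11 + π^2)/(9 + π^2)

Coercivity of a(·,·) on H^1_0(0, 3) means a(u, u) ≥ α ||u||_{H^1}² for every u ∈ H^1_0.
The interval has length L = 3, and Poincaré/coercivity depend only on L. Here a(u, u) = ∫(u')² + (-6/11)·∫u².
Here c = -6/11 < 0 with |c| < (π/L)² = π^2/9, so coercivity still holds. The condition a(u,u) ≥ α||u||_{H^1}² reads (1−α)∫(u')² ≥ (α−c)∫u². Any admissible α is ≤ 1 (rapidly oscillating u have ∫u²/∫(u')² → 0), and α = 1 would force 0 ≥ (1−c)∫u², impossible since c < 1; so 1−α > 0. By the sharp Poincaré inequality on H^1_0 of an interval of length L, ∫(u')² ≥ (π/L)²∫u² with equality for the first sine mode sin(π(x−x₀)/L) (x₀ the left endpoint), so the inequality holds for all u iff (1−α)(π/L)² ≥ α − c, i.e. α ≤ ((π/L)² + c)/((π/L)² + 1) = (1 + c(L/π)²)/(1 + (L/π)²). (Direct route, valid since c ≤ 0: Poincaré gives c∫u² ≥ c(L/π)²∫(u')², so a(u,u) ≥ (1 + c(L/π)²)∫(u')², while ||u||_{H^1}² ≤ (1 + (L/π)²)∫(u')²; dividing yields the same α.) With (π/L)² = π^2/9 and c = -6/11, the largest admissible constant is α = ((π/L)² + c)/((π/L)² + 1).
Simplifying, α = (-54/11 + π^2)/(9 + π^2).


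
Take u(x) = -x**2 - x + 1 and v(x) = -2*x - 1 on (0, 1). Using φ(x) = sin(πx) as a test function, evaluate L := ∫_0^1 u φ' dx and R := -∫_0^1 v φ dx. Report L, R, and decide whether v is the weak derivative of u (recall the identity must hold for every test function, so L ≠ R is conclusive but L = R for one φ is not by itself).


LHS = 4/π, RHS = 4/π. Yes, v = u' weakly.

u(x) = -x**2 - x + 1, classical derivative u'(x) = -2*x - 1.
φ(x) = sin(πx), so φ'(x) = π*cos(π*x).
Note φ(0) = φ(1) = 0, so the boundary term u·φ vanishes.
LHS = ∫_0^1 u(x) φ'(x) dx = ∫_0^1 (-π*x^2*cos(π*x) - π*x*cos(π*x) + π*cos(π*x)) dx. Term by term:
  ∫_0^1 π*cos(π*x) dx = 0;  ∫_0^1 -π*x*cos(π*x) dx = 2/π;  ∫_0^1 -π*x^2*cos(π*x) dx = 2/π.
Sum: 0 + 2/π + 2/π = 4/π.
So LHS = 4/π.
∫_0^1 v(x) φ(x) dx = ∫_0^1 (-2*x*sin(π*x) - sin(π*x)) dx. Term by term:
  ∫_0^1 -sin(π*x) dx = -2/π;  ∫_0^1 -2*x*sin(π*x) dx = -2/π.
Sum: -2/π − 2/π = -4/π.
So RHS = -∫_0^1 v(x) φ(x) dx = 4/π.
LHS = RHS, so the identity holds for this test φ.
Moreover u is smooth here and v(x) = u'(x) = -2*x - 1 pointwise, so the identity holds for every test function. Hence v is the weak derivative of u.


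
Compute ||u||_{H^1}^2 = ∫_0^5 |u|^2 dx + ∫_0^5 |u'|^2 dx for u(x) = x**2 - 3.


||u||_{H^1}^2 = 1760/3

The H^1 norm (squared) on an interval (0, L) is
  ||u||_{H^1}^2 = ∫_0^L u(x)^2 dx + ∫_0^L u'(x)^2 dx.
Compute u'(x) = 2*x.
Then u(x)^2 = x**4 - 6*x**2 + 9 and u'(x)^2 = 4*x**2.
Integrate each monomial from 0 to 5 using ∫_0^5 c·x^n dx = c·5^(n+1)/(n+1):
  ∫_0^5 u(x)^2 dx = ∫_0^5 (x^4 - 6*x^2 + 9) dx. Term by term:
    ∫_0^5 x^4 dx = 625;  ∫_0^5 -6*x^2 dx = -250;  ∫_0^5 9 dx = 45.
  Sum: 625 − 250 + 45 = 420.
  ∫_0^5 u'(x)^2 dx = ∫_0^5 (4*x^2) dx. Term by term:
    ∫_0^5 4*x^2 dx = 500/3.
Adding: ||u||_{H^1}^2 = 420 + 500/3 = 1760/3.


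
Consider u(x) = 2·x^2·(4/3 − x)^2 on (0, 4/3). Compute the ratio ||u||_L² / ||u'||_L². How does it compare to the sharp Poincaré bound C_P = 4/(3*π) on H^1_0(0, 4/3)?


||u||_L² / ||u'||_L² = 2*sqrt(3)/9 < C_P = 4/(3*π).

u(x) = 2·x^2·(4/3 − x)^2, so u'(x) = 8*x*(3*x - 4)*(3*x - 2)/9.
u(x) = 2·x^2·(4/3 − x)^2 vanishes at x = 0 and x = 4/3, so u ∈ H^1_0(0, 4/3). Differentiate via the product rule and integrate the resulting polynomials term by term.
  ∫_0^4/3 u² dx = ∫_0^4/3 (4*x^8 - 64*x^7/3 + 128*x^6/3 - 1024*x^5/27 + 1024*x^4/81) dx. Term by term:
    ∫_0^4/3 4*x^8 dx = 1048576/177147;  ∫_0^4/3 -64*x^7/3 dx = -524288/19683;  ∫_0^4/3 128*x^6/3 dx = 2097152/45927;
    ∫_0^4/3 -1024*x^5/27 dx = -2097152/59049;  ∫_0^4/3 1024*x^4/81 dx = 1048576/98415.
  Sum: 1048576/177147 − 524288/19683 + 2097152/45927 − 2097152/59049 + 1048576/98415 = 524288/6200145.
  ∫_0^4/3 (u')² dx = ∫_0^4/3 (64*x^6 - 256*x^5 + 3328*x^4/9 - 2048*x^3/9 + 4096*x^2/81) dx. Term by term:
    ∫_0^4/3 64*x^6 dx = 1048576/15309;  ∫_0^4/3 -256*x^5 dx = -524288/2187;  ∫_0^4/3 3328*x^4/9 dx = 3407872/10935;
    ∫_0^4/3 -2048*x^3/9 dx = -131072/729;  ∫_0^4/3 4096*x^2/81 dx = 262144/6561.
  Sum: 1048576/15309 − 524288/2187 + 3407872/10935 − 131072/729 + 262144/6561 = 131072/229635.
∫_0^4/3 u² dx = 524288/6200145, so ||u||_L² = 512*sqrt(210)/25515.
∫_0^4/3 (u')² dx = 131072/229635, so ||u'||_L² = 256*sqrt(70)/2835.
Ratio ||u||_L² / ||u'||_L² = 2*sqrt(3)/9.
Sharp Poincaré constant on H^1_0(0, 4/3) is C_P = L/π = 4/(3*π), achieved by sin(3*π/4·x).
A polynomial bump cannot attain the sharp Poincaré constant (only the first sine eigenfunction does), so the ratio is strictly less than C_P, consistent with ||u||_L² ≤ C_P ||u'||_L².


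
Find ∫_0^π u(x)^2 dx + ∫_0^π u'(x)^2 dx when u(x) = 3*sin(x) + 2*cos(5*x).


||u||_{H^1(0,π)}^2 = 61*π

u'(x) = -10*sin(5*x) + 3*cos(x).
Expand u² and (u')² and integrate term by term on (0, π), using: for integers n ≥ 1, ∫_0^π sin²(nx) dx = ∫_0^π cos²(nx) dx = π/2; for n ≠ n', ∫_0^π sin(nx)sin(n'x) dx = ∫_0^π cos(nx)cos(n'x) dx = 0; and by product-to-sum, ∫_0^π sin(nx)cos(n'x) dx = ½∫_0^π [sin((n+n')x) + sin((n−n')x)] dx, which is 0 when n+n' is even and 2n/(n²−n'²) when n+n' is odd (it need not vanish on (0, π)).
  u² squared terms: (2)²·∫cos(5x)² dx = 4·π/2 = 2*π;  (3)²·∫sin(x)² dx = 9·π/2 = 9*π/2.
  u² cross terms: 2·(2)·(3)·∫cos(5x)·sin(x) dx = 12·(0) = 0.
  So ∫_0^π u² dx = 2*π + 9*π/2 + 0 = 13*π/2.
  (u')² squared terms: (-10)²·∫sin(5x)² dx = 100·π/2 = 50*π;  (3)²·∫cos(x)² dx = 9·π/2 = 9*π/2.
  (u')² cross terms: 2·(-10)·(3)·∫sin(5x)·cos(x) dx = -60·(0) = 0.
  So ∫_0^π (u')² dx = 50*π + 9*π/2 + 0 = 109*π/2.
||u||_{H^1}^2 = (13*π/2) + (109*π/2) = 61*π.


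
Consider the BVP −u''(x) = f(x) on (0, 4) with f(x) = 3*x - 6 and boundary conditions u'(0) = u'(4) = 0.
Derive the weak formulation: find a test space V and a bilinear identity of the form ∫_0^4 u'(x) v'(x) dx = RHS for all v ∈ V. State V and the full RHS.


V = H^1(0, 4) (no boundary constraint on v; u is determined up to an additive constant); weak form: ∫_0^4 u'v' dx = ∫_0^4 (3*x - 6) v dx for all v ∈ V.

Multiply both sides by a test function v and integrate from 0 to 4:
  ∫_0^4 −u''(x) v(x) dx = ∫_0^4 f(x) v(x) dx.
Integrate the LHS by parts once:
  ∫_0^4 −u'' v dx = −[u'(x) v(x)]_0^4 + ∫_0^4 u'(x) v'(x) dx.
Thus ∫_0^4 u'(x) v'(x) dx = ∫_0^4 f(x) v(x) dx + [u'(x) v(x)]_0^4.
Choose V so that boundary terms are either known or forced to vanish.
u has homogeneous Neumann: u'(0) = u'(4) = 0. So [u' v]_0^4 = 0·v(4) − 0·v(0) = 0 for any v; take V = H^1(0, 4).
Weak formulation: find u (satisfying any essential BC) such that ∫_0^4 u'(x) v'(x) dx = ∫_0^4 f v dx for all v ∈ V (homogeneous Neumann, so boundary terms vanish).
Substituting f(x) = 3*x - 6, the right-hand side is ∫_0^4 (3*x - 6) v dx.
Compatibility check (pure Neumann): taking v ≡ 1 ∈ V gives 0 = ∫_0^4 f dx + (0) − (0), i.e. ∫_0^4 f dx must equal u'(0) − u'(4) = 0. Indeed ∫_0^4 (3*x - 6) dx = 0, so the data are compatible. The solution is then unique only up to an additive constant (fix it e.g. by requiring ∫_0^4 u dx = 0).


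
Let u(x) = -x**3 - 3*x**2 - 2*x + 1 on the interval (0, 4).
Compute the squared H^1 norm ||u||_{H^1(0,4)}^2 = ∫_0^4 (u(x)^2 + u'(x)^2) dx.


||u||_{H^1}^2 = 1579988/105

The H^1 norm (squared) on an interval (0, L) is
  ||u||_{H^1}^2 = ∫_0^L u(x)^2 dx + ∫_0^L u'(x)^2 dx.
Compute u'(x) = -3*x**2 - 6*x - 2.
Then u(x)^2 = x**6 + 6*x**5 + 13*x**4 + 10*x**3 - 2*x**2 - 4*x + 1 and u'(x)^2 = 9*x**4 + 36*x**3 + 48*x**2 + 24*x + 4.
Integrate each monomial from 0 to 4 using ∫_0^4 c·x^n dx = c·4^(n+1)/(n+1):
  ∫_0^4 u(x)^2 dx = ∫_0^4 (x^6 + 6*x^5 + 13*x^4 + 10*x^3 - 2*x^2 - 4*x + 1) dx. Term by term:
    ∫_0^4 x^6 dx = 16384/7;  ∫_0^4 6*x^5 dx = 4096;  ∫_0^4 13*x^4 dx = 13312/5;
    ∫_0^4 10*x^3 dx = 640;  ∫_0^4 -2*x^2 dx = -128/3;  ∫_0^4 -4*x dx = -32;
    ∫_0^4 1 dx = 4.
  Sum: 16384/7 + 4096 + 13312/5 + 640 − 128/3 − 32 + 4 = 1015172/105.
  ∫_0^4 u'(x)^2 dx = ∫_0^4 (9*x^4 + 36*x^3 + 48*x^2 + 24*x + 4) dx. Term by term:
    ∫_0^4 9*x^4 dx = 9216/5;  ∫_0^4 36*x^3 dx = 2304;  ∫_0^4 48*x^2 dx = 1024;
    ∫_0^4 24*x dx = 192;  ∫_0^4 4 dx = 16.
  Sum: 9216/5 + 2304 + 1024 + 192 + 16 = 26896/5.
Adding: ||u||_{H^1}^2 = 1015172/105 + 26896/5 = 1579988/105.
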